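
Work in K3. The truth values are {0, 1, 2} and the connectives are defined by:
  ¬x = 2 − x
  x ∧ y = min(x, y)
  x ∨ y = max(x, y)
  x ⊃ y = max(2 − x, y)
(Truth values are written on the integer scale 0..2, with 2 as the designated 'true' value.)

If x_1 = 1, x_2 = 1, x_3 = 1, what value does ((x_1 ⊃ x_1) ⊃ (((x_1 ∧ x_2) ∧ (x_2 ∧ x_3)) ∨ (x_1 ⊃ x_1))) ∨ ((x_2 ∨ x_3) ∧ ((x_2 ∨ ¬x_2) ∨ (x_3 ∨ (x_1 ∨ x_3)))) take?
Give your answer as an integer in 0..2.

1

x_1 ⊃ x_1 = 1 ⊃ 1 = 1
x_1 ∧ x_2 = 1 ∧ 1 = 1
x_2 ∧ x_3 = 1 ∧ 1 = 1
(x_1 ∧ x_2) ∧ (x_2 ∧ x_3) = 1 ∧ 1 = 1
x_1 ⊃ x_1 = 1 ⊃ 1 = 1
((x_1 ∧ x_2) ∧ (x_2 ∧ x_3)) ∨ (x_1 ⊃ x_1) = 1 ∨ 1 = 1
(x_1 ⊃ x_1) ⊃ (((x_1 ∧ x_2) ∧ (x_2 ∧ x_3)) ∨ (x_1 ⊃ x_1)) = 1 ⊃ 1 = 1
x_2 ∨ x_3 = 1 ∨ 1 = 1
¬x_2 = ¬1 = 1
x_2 ∨ ¬x_2 = 1 ∨ 1 = 1
x_1 ∨ x_3 = 1 ∨ 1 = 1
x_3 ∨ (x_1 ∨ x_3) = 1 ∨ 1 = 1
(x_2 ∨ ¬x_2) ∨ (x_3 ∨ (x_1 ∨ x_3)) = 1 ∨ 1 = 1
(x_2 ∨ x_3) ∧ ((x_2 ∨ ¬x_2) ∨ (x_3 ∨ (x_1 ∨ x_3))) = 1 ∧ 1 = 1
((x_1 ⊃ x_1) ⊃ (((x_1 ∧ x_2) ∧ (x_2 ∧ x_3)) ∨ (x_1 ⊃ x_1))) ∨ ((x_2 ∨ x_3) ∧ ((x_2 ∨ ¬x_2) ∨ (x_3 ∨ (x_1 ∨ x_3)))) = 1 ∨ 1 = 1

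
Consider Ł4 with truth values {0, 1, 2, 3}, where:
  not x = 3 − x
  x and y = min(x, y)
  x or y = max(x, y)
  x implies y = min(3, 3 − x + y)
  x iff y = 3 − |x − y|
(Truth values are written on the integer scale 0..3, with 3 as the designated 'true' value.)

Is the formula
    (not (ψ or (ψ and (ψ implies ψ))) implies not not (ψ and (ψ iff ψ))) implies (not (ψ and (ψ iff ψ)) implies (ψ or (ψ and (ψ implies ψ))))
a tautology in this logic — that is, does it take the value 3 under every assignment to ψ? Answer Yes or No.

ψ = 0 ↦ 3
ψ = 1 ↦ 3
ψ = 2 ↦ 3
ψ = 3 ↦ 3
Every assignment gives a value ≥ 3.

Yes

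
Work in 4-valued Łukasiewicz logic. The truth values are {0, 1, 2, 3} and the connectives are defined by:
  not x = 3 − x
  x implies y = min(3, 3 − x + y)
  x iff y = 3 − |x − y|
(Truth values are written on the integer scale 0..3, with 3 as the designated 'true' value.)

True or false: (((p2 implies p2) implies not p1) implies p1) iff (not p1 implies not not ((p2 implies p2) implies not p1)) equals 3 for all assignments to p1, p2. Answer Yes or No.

No

Counterexample: take p1 = 0, p2 = 0.
p2 implies p2 = 0 implies 0 = 3
not p1 = not 0 = 3
(p2 implies p2) implies not p1 = 3 implies 3 = 3
((p2 implies p2) implies not p1) implies p1 = 3 implies 0 = 0
not p1 = not 0 = 3
p2 implies p2 = 0 implies 0 = 3
not p1 = not 0 = 3
(p2 implies p2) implies not p1 = 3 implies 3 = 3
not ((p2 implies p2) implies not p1) = not 3 = 0
not not ((p2 implies p2) implies not p1) = not 0 = 3
not p1 implies not not ((p2 implies p2) implies not p1) = 3 implies 3 = 3
(((p2 implies p2) implies not p1) implies p1) iff (not p1 implies not not ((p2 implies p2) implies not p1)) = 0 iff 3 = 0
This gives 0 ≠ 3.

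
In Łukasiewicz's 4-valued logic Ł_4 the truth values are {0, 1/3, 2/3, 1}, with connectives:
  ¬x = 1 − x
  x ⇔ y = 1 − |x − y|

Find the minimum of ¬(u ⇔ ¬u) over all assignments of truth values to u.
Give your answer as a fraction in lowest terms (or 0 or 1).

Take u = 1/3:
¬u = ¬1/3 = 2/3
u ⇔ ¬u = 1/3 ⇔ 2/3 = 2/3
¬(u ⇔ ¬u) = ¬2/3 = 1/3
No assignment yields a value below 1/3, so this is the minimum.

1/3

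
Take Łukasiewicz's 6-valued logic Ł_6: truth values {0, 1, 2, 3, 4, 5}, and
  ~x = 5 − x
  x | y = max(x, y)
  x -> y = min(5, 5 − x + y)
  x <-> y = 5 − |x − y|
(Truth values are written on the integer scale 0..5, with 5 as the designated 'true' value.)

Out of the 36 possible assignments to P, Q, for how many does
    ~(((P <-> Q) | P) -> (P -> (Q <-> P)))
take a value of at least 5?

1

value 5: 1 assignment (counts)
value 4: 1 assignment
value 3: 1 assignment
value 2: 2 assignments
value 1: 2 assignments
value 0: 29 assignments
So 1 of the 36 assignments meets the threshold.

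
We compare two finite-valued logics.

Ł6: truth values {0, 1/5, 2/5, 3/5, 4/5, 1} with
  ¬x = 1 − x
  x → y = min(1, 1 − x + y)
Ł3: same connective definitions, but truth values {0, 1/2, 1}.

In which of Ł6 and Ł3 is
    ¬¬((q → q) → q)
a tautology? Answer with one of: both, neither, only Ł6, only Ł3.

In Ł6: at q = 0 the value is 0 — not a tautology.
In Ł3: at q = 0 the value is 0 — not a tautology.

neither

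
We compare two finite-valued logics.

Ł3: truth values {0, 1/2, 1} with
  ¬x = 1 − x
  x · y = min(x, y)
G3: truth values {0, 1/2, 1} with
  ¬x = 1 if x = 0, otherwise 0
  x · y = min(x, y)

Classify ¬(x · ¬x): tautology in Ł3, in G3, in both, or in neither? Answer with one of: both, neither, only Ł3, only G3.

only G3

In Ł3: at x = 1/2 the value is 1/2 — not a tautology.
In G3: every assignment gives 1 — tautology.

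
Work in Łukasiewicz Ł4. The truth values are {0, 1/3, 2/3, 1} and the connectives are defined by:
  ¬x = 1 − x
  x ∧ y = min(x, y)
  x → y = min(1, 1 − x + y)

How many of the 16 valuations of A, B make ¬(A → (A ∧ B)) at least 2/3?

3

A = 0, B = 0 ↦ 0  <
A = 0, B = 1/3 ↦ 0  <
A = 0, B = 2/3 ↦ 0  <
A = 0, B = 1 ↦ 0  <
A = 1/3, B = 0 ↦ 1/3  <
A = 1/3, B = 1/3 ↦ 0  <
A = 1/3, B = 2/3 ↦ 0  <
A = 1/3, B = 1 ↦ 0  <
A = 2/3, B = 0 ↦ 2/3  ≥
A = 2/3, B = 1/3 ↦ 1/3  <
A = 2/3, B = 2/3 ↦ 0  <
A = 2/3, B = 1 ↦ 0  <
A = 1, B = 0 ↦ 1  ≥
A = 1, B = 1/3 ↦ 2/3  ≥
A = 1, B = 2/3 ↦ 1/3  <
A = 1, B = 1 ↦ 0  <
So 3 of the 16 assignments meet the threshold.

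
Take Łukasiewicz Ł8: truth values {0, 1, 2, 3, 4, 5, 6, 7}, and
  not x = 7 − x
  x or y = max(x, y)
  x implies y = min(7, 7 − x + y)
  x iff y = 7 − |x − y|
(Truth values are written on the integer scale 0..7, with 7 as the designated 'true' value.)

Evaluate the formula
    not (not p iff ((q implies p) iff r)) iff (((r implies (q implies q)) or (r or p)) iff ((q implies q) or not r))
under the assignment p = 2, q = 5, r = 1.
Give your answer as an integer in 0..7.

not p = not 2 = 5
q implies p = 5 implies 2 = 4
(q implies p) iff r = 4 iff 1 = 4
not p iff ((q implies p) iff r) = 5 iff 4 = 6
not (not p iff ((q implies p) iff r)) = not 6 = 1
q implies q = 5 implies 5 = 7
r implies (q implies q) = 1 implies 7 = 7
r or p = 1 or 2 = 2
(r implies (q implies q)) or (r or p) = 7 or 2 = 7
q implies q = 5 implies 5 = 7
not r = not 1 = 6
(q implies q) or not r = 7 or 6 = 7
((r implies (q implies q)) or (r or p)) iff ((q implies q) or not r) = 7 iff 7 = 7
not (not p iff ((q implies p) iff r)) iff (((r implies (q implies q)) or (r or p)) iff ((q implies q) or not r)) = 1 iff 7 = 1

1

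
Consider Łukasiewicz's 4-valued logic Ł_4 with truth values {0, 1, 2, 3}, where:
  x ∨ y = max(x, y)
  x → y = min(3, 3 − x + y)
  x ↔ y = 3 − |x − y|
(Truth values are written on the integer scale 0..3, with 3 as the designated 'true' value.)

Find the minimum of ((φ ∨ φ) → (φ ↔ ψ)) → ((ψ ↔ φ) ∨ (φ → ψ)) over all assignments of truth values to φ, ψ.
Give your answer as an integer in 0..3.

Take φ = 1, ψ = 0:
φ ∨ φ = 1 ∨ 1 = 1
φ ↔ ψ = 1 ↔ 0 = 2
(φ ∨ φ) → (φ ↔ ψ) = 1 → 2 = 3
ψ ↔ φ = 0 ↔ 1 = 2
φ → ψ = 1 → 0 = 2
(ψ ↔ φ) ∨ (φ → ψ) = 2 ∨ 2 = 2
((φ ∨ φ) → (φ ↔ ψ)) → ((ψ ↔ φ) ∨ (φ → ψ)) = 3 → 2 = 2
No assignment yields a value below 2, so this is the minimum.

2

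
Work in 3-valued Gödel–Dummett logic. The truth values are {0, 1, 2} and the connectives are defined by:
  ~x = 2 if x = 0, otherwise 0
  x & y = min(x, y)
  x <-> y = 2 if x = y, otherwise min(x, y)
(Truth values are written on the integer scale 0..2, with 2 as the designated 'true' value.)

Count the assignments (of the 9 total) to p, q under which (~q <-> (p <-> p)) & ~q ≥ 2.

p = 0, q = 0 ↦ 2  ≥
p = 0, q = 1 ↦ 0  <
p = 0, q = 2 ↦ 0  <
p = 1, q = 0 ↦ 2  ≥
p = 1, q = 1 ↦ 0  <
p = 1, q = 2 ↦ 0  <
p = 2, q = 0 ↦ 2  ≥
p = 2, q = 1 ↦ 0  <
p = 2, q = 2 ↦ 0  <
So 3 of the 9 assignments meet the threshold.

3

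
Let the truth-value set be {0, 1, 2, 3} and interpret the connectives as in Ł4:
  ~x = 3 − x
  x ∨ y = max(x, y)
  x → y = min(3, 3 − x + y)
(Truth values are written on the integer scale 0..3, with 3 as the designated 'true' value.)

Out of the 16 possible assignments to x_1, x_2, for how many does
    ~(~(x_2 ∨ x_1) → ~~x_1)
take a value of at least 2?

x_1 = 0, x_2 = 0 ↦ 3  ≥
x_1 = 0, x_2 = 1 ↦ 2  ≥
x_1 = 0, x_2 = 2 ↦ 1  <
x_1 = 0, x_2 = 3 ↦ 0  <
x_1 = 1, x_2 = 0 ↦ 1  <
x_1 = 1, x_2 = 1 ↦ 1  <
x_1 = 1, x_2 = 2 ↦ 0  <
x_1 = 1, x_2 = 3 ↦ 0  <
x_1 = 2, x_2 = 0 ↦ 0  <
x_1 = 2, x_2 = 1 ↦ 0  <
x_1 = 2, x_2 = 2 ↦ 0  <
x_1 = 2, x_2 = 3 ↦ 0  <
x_1 = 3, x_2 = 0 ↦ 0  <
x_1 = 3, x_2 = 1 ↦ 0  <
x_1 = 3, x_2 = 2 ↦ 0  <
x_1 = 3, x_2 = 3 ↦ 0  <
So 2 of the 16 assignments meet the threshold.

2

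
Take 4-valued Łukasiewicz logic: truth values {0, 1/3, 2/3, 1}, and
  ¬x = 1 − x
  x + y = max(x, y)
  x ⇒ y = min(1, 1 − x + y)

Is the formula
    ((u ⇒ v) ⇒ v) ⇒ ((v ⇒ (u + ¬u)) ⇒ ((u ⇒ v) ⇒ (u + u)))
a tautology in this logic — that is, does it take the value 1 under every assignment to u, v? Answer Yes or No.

Counterexample: take u = 0, v = 1/3.
u ⇒ v = 0 ⇒ 1/3 = 1
(u ⇒ v) ⇒ v = 1 ⇒ 1/3 = 1/3
¬u = ¬0 = 1
u + ¬u = 0 + 1 = 1
v ⇒ (u + ¬u) = 1/3 ⇒ 1 = 1
u ⇒ v = 0 ⇒ 1/3 = 1
u + u = 0 + 0 = 0
(u ⇒ v) ⇒ (u + u) = 1 ⇒ 0 = 0
(v ⇒ (u + ¬u)) ⇒ ((u ⇒ v) ⇒ (u + u)) = 1 ⇒ 0 = 0
((u ⇒ v) ⇒ v) ⇒ ((v ⇒ (u + ¬u)) ⇒ ((u ⇒ v) ⇒ (u + u))) = 1/3 ⇒ 0 = 2/3
This gives 2/3 ≠ 1.

No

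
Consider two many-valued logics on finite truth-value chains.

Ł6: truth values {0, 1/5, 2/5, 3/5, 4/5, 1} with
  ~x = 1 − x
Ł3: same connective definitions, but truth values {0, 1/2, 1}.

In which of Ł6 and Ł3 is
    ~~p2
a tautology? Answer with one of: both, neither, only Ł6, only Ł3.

In Ł6: at p2 = 0 the value is 0 — not a tautology.
In Ł3: at p2 = 0 the value is 0 — not a tautology.

neither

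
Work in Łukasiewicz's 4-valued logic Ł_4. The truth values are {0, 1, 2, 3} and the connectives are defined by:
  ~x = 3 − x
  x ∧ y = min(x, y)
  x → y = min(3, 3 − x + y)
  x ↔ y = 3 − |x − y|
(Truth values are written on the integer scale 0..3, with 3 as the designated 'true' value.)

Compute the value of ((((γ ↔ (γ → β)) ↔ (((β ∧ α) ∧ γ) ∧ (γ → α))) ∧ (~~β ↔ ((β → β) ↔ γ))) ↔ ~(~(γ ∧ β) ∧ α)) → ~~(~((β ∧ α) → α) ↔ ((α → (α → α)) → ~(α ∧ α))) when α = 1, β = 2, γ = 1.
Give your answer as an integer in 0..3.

γ → β = 1 → 2 = 3
γ ↔ (γ → β) = 1 ↔ 3 = 1
β ∧ α = 2 ∧ 1 = 1
(β ∧ α) ∧ γ = 1 ∧ 1 = 1
γ → α = 1 → 1 = 3
((β ∧ α) ∧ γ) ∧ (γ → α) = 1 ∧ 3 = 1
(γ ↔ (γ → β)) ↔ (((β ∧ α) ∧ γ) ∧ (γ → α)) = 1 ↔ 1 = 3
~β = ~2 = 1
~~β = ~1 = 2
β → β = 2 → 2 = 3
(β → β) ↔ γ = 3 ↔ 1 = 1
~~β ↔ ((β → β) ↔ γ) = 2 ↔ 1 = 2
((γ ↔ (γ → β)) ↔ (((β ∧ α) ∧ γ) ∧ (γ → α))) ∧ (~~β ↔ ((β → β) ↔ γ)) = 3 ∧ 2 = 2
γ ∧ β = 1 ∧ 2 = 1
~(γ ∧ β) = ~1 = 2
~(γ ∧ β) ∧ α = 2 ∧ 1 = 1
~(~(γ ∧ β) ∧ α) = ~1 = 2
(((γ ↔ (γ → β)) ↔ (((β ∧ α) ∧ γ) ∧ (γ → α))) ∧ (~~β ↔ ((β → β) ↔ γ))) ↔ ~(~(γ ∧ β) ∧ α) = 2 ↔ 2 = 3
β ∧ α = 2 ∧ 1 = 1
(β ∧ α) → α = 1 → 1 = 3
~((β ∧ α) → α) = ~3 = 0
α → α = 1 → 1 = 3
α → (α → α) = 1 → 3 = 3
α ∧ α = 1 ∧ 1 = 1
~(α ∧ α) = ~1 = 2
(α → (α → α)) → ~(α ∧ α) = 3 → 2 = 2
~((β ∧ α) → α) ↔ ((α → (α → α)) → ~(α ∧ α)) = 0 ↔ 2 = 1
~(~((β ∧ α) → α) ↔ ((α → (α → α)) → ~(α ∧ α))) = ~1 = 2
~~(~((β ∧ α) → α) ↔ ((α → (α → α)) → ~(α ∧ α))) = ~2 = 1
((((γ ↔ (γ → β)) ↔ (((β ∧ α) ∧ γ) ∧ (γ → α))) ∧ (~~β ↔ ((β → β) ↔ γ))) ↔ ~(~(γ ∧ β) ∧ α)) → ~~(~((β ∧ α) → α) ↔ ((α → (α → α)) → ~(α ∧ α))) = 3 → 1 = 1

1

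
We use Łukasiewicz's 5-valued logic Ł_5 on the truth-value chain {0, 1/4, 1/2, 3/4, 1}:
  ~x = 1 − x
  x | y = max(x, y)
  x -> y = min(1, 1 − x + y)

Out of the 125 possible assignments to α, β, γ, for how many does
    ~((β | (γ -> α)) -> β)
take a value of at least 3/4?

value 1: 15 assignments (counts)
value 3/4: 19 assignments (counts)
value 1/2: 22 assignments
value 1/4: 24 assignments
value 0: 45 assignments
So 34 of the 125 assignments meet the threshold.

34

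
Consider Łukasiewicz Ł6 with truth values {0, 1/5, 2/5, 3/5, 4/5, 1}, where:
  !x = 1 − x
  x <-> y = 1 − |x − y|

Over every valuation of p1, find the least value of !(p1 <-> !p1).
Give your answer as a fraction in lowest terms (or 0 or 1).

Take p1 = 2/5:
!p1 = !2/5 = 3/5
p1 <-> !p1 = 2/5 <-> 3/5 = 4/5
!(p1 <-> !p1) = !4/5 = 1/5
No assignment yields a value below 1/5, so this is the minimum.

1/5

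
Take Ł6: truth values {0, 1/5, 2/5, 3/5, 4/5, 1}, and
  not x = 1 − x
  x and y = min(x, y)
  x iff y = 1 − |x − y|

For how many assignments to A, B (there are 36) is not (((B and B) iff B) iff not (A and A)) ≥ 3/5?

value 1: 6 assignments (counts)
value 4/5: 6 assignments (counts)
value 3/5: 6 assignments (counts)
value 2/5: 6 assignments
value 1/5: 6 assignments
value 0: 6 assignments
So 18 of the 36 assignments meet the threshold.

18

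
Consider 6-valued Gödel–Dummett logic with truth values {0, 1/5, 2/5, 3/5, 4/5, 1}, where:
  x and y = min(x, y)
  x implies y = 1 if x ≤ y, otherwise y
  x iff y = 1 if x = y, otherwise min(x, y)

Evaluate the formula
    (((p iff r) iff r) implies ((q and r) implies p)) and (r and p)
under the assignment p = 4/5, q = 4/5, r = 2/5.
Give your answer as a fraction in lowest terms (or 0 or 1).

p iff r = 4/5 iff 2/5 = 2/5
(p iff r) iff r = 2/5 iff 2/5 = 1
q and r = 4/5 and 2/5 = 2/5
(q and r) implies p = 2/5 implies 4/5 = 1
((p iff r) iff r) implies ((q and r) implies p) = 1 implies 1 = 1
r and p = 2/5 and 4/5 = 2/5
(((p iff r) iff r) implies ((q and r) implies p)) and (r and p) = 1 and 2/5 = 2/5

2/5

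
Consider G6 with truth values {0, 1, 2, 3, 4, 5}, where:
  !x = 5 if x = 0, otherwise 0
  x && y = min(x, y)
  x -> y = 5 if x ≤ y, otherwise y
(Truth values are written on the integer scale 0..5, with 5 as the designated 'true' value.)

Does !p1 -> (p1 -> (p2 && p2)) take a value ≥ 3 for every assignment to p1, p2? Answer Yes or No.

Yes

At p1 = 4, p2 = 4, for instance:
!p1 = !4 = 0
p2 && p2 = 4 && 4 = 4
p1 -> (p2 && p2) = 4 -> 4 = 5
!p1 -> (p1 -> (p2 && p2)) = 0 -> 5 = 5
and checking the remaining 35 assignments likewise gives ≥ 3 in every case.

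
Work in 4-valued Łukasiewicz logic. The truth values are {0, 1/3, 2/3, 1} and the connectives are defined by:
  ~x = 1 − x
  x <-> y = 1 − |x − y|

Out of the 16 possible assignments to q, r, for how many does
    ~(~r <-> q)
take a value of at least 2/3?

q = 0, r = 0 ↦ 1  ≥
q = 0, r = 1/3 ↦ 2/3  ≥
q = 0, r = 2/3 ↦ 1/3  <
q = 0, r = 1 ↦ 0  <
q = 1/3, r = 0 ↦ 2/3  ≥
q = 1/3, r = 1/3 ↦ 1/3  <
q = 1/3, r = 2/3 ↦ 0  <
q = 1/3, r = 1 ↦ 1/3  <
q = 2/3, r = 0 ↦ 1/3  <
q = 2/3, r = 1/3 ↦ 0  <
q = 2/3, r = 2/3 ↦ 1/3  <
q = 2/3, r = 1 ↦ 2/3  ≥
q = 1, r = 0 ↦ 0  <
q = 1, r = 1/3 ↦ 1/3  <
q = 1, r = 2/3 ↦ 2/3  ≥
q = 1, r = 1 ↦ 1  ≥
So 6 of the 16 assignments meet the threshold.

6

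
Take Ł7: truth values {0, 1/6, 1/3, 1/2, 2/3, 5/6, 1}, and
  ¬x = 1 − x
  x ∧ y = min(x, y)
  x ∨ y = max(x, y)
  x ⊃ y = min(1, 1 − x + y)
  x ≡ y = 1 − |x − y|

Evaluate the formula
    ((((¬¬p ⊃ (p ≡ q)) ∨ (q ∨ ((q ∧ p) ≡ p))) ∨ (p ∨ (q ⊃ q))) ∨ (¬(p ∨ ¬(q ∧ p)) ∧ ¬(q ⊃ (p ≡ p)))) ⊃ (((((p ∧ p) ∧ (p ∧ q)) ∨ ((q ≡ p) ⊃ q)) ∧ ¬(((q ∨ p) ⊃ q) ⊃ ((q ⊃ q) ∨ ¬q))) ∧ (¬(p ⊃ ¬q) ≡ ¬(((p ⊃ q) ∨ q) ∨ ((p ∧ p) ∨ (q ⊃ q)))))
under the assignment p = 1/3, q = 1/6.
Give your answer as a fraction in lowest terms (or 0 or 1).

¬p = ¬1/3 = 2/3
¬¬p = ¬2/3 = 1/3
p ≡ q = 1/3 ≡ 1/6 = 5/6
¬¬p ⊃ (p ≡ q) = 1/3 ⊃ 5/6 = 1
q ∧ p = 1/6 ∧ 1/3 = 1/6
(q ∧ p) ≡ p = 1/6 ≡ 1/3 = 5/6
q ∨ ((q ∧ p) ≡ p) = 1/6 ∨ 5/6 = 5/6
(¬¬p ⊃ (p ≡ q)) ∨ (q ∨ ((q ∧ p) ≡ p)) = 1 ∨ 5/6 = 1
q ⊃ q = 1/6 ⊃ 1/6 = 1
p ∨ (q ⊃ q) = 1/3 ∨ 1 = 1
((¬¬p ⊃ (p ≡ q)) ∨ (q ∨ ((q ∧ p) ≡ p))) ∨ (p ∨ (q ⊃ q)) = 1 ∨ 1 = 1
q ∧ p = 1/6 ∧ 1/3 = 1/6
¬(q ∧ p) = ¬1/6 = 5/6
p ∨ ¬(q ∧ p) = 1/3 ∨ 5/6 = 5/6
¬(p ∨ ¬(q ∧ p)) = ¬5/6 = 1/6
p ≡ p = 1/3 ≡ 1/3 = 1
q ⊃ (p ≡ p) = 1/6 ⊃ 1 = 1
¬(q ⊃ (p ≡ p)) = ¬1 = 0
¬(p ∨ ¬(q ∧ p)) ∧ ¬(q ⊃ (p ≡ p)) = 1/6 ∧ 0 = 0
(((¬¬p ⊃ (p ≡ q)) ∨ (q ∨ ((q ∧ p) ≡ p))) ∨ (p ∨ (q ⊃ q))) ∨ (¬(p ∨ ¬(q ∧ p)) ∧ ¬(q ⊃ (p ≡ p))) = 1 ∨ 0 = 1
p ∧ p = 1/3 ∧ 1/3 = 1/3
p ∧ q = 1/3 ∧ 1/6 = 1/6
(p ∧ p) ∧ (p ∧ q) = 1/3 ∧ 1/6 = 1/6
q ≡ p = 1/6 ≡ 1/3 = 5/6
(q ≡ p) ⊃ q = 5/6 ⊃ 1/6 = 1/3
((p ∧ p) ∧ (p ∧ q)) ∨ ((q ≡ p) ⊃ q) = 1/6 ∨ 1/3 = 1/3
q ∨ p = 1/6 ∨ 1/3 = 1/3
(q ∨ p) ⊃ q = 1/3 ⊃ 1/6 = 5/6
q ⊃ q = 1/6 ⊃ 1/6 = 1
¬q = ¬1/6 = 5/6
(q ⊃ q) ∨ ¬q = 1 ∨ 5/6 = 1
((q ∨ p) ⊃ q) ⊃ ((q ⊃ q) ∨ ¬q) = 5/6 ⊃ 1 = 1
¬(((q ∨ p) ⊃ q) ⊃ ((q ⊃ q) ∨ ¬q)) = ¬1 = 0
(((p ∧ p) ∧ (p ∧ q)) ∨ ((q ≡ p) ⊃ q)) ∧ ¬(((q ∨ p) ⊃ q) ⊃ ((q ⊃ q) ∨ ¬q)) = 1/3 ∧ 0 = 0
¬q = ¬1/6 = 5/6
p ⊃ ¬q = 1/3 ⊃ 5/6 = 1
¬(p ⊃ ¬q) = ¬1 = 0
p ⊃ q = 1/3 ⊃ 1/6 = 5/6
(p ⊃ q) ∨ q = 5/6 ∨ 1/6 = 5/6
p ∧ p = 1/3 ∧ 1/3 = 1/3
q ⊃ q = 1/6 ⊃ 1/6 = 1
(p ∧ p) ∨ (q ⊃ q) = 1/3 ∨ 1 = 1
((p ⊃ q) ∨ q) ∨ ((p ∧ p) ∨ (q ⊃ q)) = 5/6 ∨ 1 = 1
¬(((p ⊃ q) ∨ q) ∨ ((p ∧ p) ∨ (q ⊃ q))) = ¬1 = 0
¬(p ⊃ ¬q) ≡ ¬(((p ⊃ q) ∨ q) ∨ ((p ∧ p) ∨ (q ⊃ q))) = 0 ≡ 0 = 1
((((p ∧ p) ∧ (p ∧ q)) ∨ ((q ≡ p) ⊃ q)) ∧ ¬(((q ∨ p) ⊃ q) ⊃ ((q ⊃ q) ∨ ¬q))) ∧ (¬(p ⊃ ¬q) ≡ ¬(((p ⊃ q) ∨ q) ∨ ((p ∧ p) ∨ (q ⊃ q)))) = 0 ∧ 1 = 0
((((¬¬p ⊃ (p ≡ q)) ∨ (q ∨ ((q ∧ p) ≡ p))) ∨ (p ∨ (q ⊃ q))) ∨ (¬(p ∨ ¬(q ∧ p)) ∧ ¬(q ⊃ (p ≡ p)))) ⊃ (((((p ∧ p) ∧ (p ∧ q)) ∨ ((q ≡ p) ⊃ q)) ∧ ¬(((q ∨ p) ⊃ q) ⊃ ((q ⊃ q) ∨ ¬q))) ∧ (¬(p ⊃ ¬q) ≡ ¬(((p ⊃ q) ∨ q) ∨ ((p ∧ p) ∨ (q ⊃ q))))) = 1 ⊃ 0 = 0

0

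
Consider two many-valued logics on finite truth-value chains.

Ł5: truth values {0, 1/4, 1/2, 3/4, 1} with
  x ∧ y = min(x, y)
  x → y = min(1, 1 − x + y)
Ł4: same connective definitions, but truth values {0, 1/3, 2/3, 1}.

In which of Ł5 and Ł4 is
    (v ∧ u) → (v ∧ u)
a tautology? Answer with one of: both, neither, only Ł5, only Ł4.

both

In Ł5: every assignment gives 1 — tautology.
In Ł4: every assignment gives 1 — tautology.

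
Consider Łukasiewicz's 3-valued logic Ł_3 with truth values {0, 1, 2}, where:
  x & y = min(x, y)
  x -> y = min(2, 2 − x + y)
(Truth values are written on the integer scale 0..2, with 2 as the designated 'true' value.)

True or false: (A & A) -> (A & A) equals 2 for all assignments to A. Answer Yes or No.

A = 0 ↦ 2
A = 1 ↦ 2
A = 2 ↦ 2
Every assignment gives a value ≥ 2.

Yes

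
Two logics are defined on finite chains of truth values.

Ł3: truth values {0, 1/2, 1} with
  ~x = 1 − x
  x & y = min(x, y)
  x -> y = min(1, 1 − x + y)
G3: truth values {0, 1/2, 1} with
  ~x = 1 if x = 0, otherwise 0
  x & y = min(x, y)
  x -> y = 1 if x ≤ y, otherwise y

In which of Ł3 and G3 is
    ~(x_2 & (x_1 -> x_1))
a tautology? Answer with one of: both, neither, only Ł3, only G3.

neither

In Ł3: at x_1 = 0, x_2 = 1/2 the value is 1/2 — not a tautology.
In G3: at x_1 = 0, x_2 = 1/2 the value is 0 — not a tautology.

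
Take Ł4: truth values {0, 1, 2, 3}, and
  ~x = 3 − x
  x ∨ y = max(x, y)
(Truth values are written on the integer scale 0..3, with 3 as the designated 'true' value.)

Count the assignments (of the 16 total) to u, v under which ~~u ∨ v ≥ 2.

12

u = 0, v = 0 ↦ 0  <
u = 0, v = 1 ↦ 1  <
u = 0, v = 2 ↦ 2  ≥
u = 0, v = 3 ↦ 3  ≥
u = 1, v = 0 ↦ 1  <
u = 1, v = 1 ↦ 1  <
u = 1, v = 2 ↦ 2  ≥
u = 1, v = 3 ↦ 3  ≥
u = 2, v = 0 ↦ 2  ≥
u = 2, v = 1 ↦ 2  ≥
u = 2, v = 2 ↦ 2  ≥
u = 2, v = 3 ↦ 3  ≥
u = 3, v = 0 ↦ 3  ≥
u = 3, v = 1 ↦ 3  ≥
u = 3, v = 2 ↦ 3  ≥
u = 3, v = 3 ↦ 3  ≥
So 12 of the 16 assignments meet the threshold.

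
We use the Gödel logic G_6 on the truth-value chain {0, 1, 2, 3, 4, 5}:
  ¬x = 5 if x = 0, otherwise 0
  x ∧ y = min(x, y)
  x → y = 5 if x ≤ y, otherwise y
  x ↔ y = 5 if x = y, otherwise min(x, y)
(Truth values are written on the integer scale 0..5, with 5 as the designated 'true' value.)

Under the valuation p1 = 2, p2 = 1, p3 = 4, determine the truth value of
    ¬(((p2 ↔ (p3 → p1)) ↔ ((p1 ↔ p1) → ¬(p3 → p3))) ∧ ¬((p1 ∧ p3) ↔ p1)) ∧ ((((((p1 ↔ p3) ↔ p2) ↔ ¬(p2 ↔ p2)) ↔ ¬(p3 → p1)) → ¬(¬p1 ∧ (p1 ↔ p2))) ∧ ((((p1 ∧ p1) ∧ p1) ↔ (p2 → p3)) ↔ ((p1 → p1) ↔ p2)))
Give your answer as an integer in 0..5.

1

p3 → p1 = 4 → 2 = 2
p2 ↔ (p3 → p1) = 1 ↔ 2 = 1
p1 ↔ p1 = 2 ↔ 2 = 5
p3 → p3 = 4 → 4 = 5
¬(p3 → p3) = ¬5 = 0
(p1 ↔ p1) → ¬(p3 → p3) = 5 → 0 = 0
(p2 ↔ (p3 → p1)) ↔ ((p1 ↔ p1) → ¬(p3 → p3)) = 1 ↔ 0 = 0
p1 ∧ p3 = 2 ∧ 4 = 2
(p1 ∧ p3) ↔ p1 = 2 ↔ 2 = 5
¬((p1 ∧ p3) ↔ p1) = ¬5 = 0
((p2 ↔ (p3 → p1)) ↔ ((p1 ↔ p1) → ¬(p3 → p3))) ∧ ¬((p1 ∧ p3) ↔ p1) = 0 ∧ 0 = 0
¬(((p2 ↔ (p3 → p1)) ↔ ((p1 ↔ p1) → ¬(p3 → p3))) ∧ ¬((p1 ∧ p3) ↔ p1)) = ¬0 = 5
p1 ↔ p3 = 2 ↔ 4 = 2
(p1 ↔ p3) ↔ p2 = 2 ↔ 1 = 1
p2 ↔ p2 = 1 ↔ 1 = 5
¬(p2 ↔ p2) = ¬5 = 0
((p1 ↔ p3) ↔ p2) ↔ ¬(p2 ↔ p2) = 1 ↔ 0 = 0
p3 → p1 = 4 → 2 = 2
¬(p3 → p1) = ¬2 = 0
(((p1 ↔ p3) ↔ p2) ↔ ¬(p2 ↔ p2)) ↔ ¬(p3 → p1) = 0 ↔ 0 = 5
¬p1 = ¬2 = 0
p1 ↔ p2 = 2 ↔ 1 = 1
¬p1 ∧ (p1 ↔ p2) = 0 ∧ 1 = 0
¬(¬p1 ∧ (p1 ↔ p2)) = ¬0 = 5
((((p1 ↔ p3) ↔ p2) ↔ ¬(p2 ↔ p2)) ↔ ¬(p3 → p1)) → ¬(¬p1 ∧ (p1 ↔ p2)) = 5 → 5 = 5
p1 ∧ p1 = 2 ∧ 2 = 2
(p1 ∧ p1) ∧ p1 = 2 ∧ 2 = 2
p2 → p3 = 1 → 4 = 5
((p1 ∧ p1) ∧ p1) ↔ (p2 → p3) = 2 ↔ 5 = 2
p1 → p1 = 2 → 2 = 5
(p1 → p1) ↔ p2 = 5 ↔ 1 = 1
(((p1 ∧ p1) ∧ p1) ↔ (p2 → p3)) ↔ ((p1 → p1) ↔ p2) = 2 ↔ 1 = 1
(((((p1 ↔ p3) ↔ p2) ↔ ¬(p2 ↔ p2)) ↔ ¬(p3 → p1)) → ¬(¬p1 ∧ (p1 ↔ p2))) ∧ ((((p1 ∧ p1) ∧ p1) ↔ (p2 → p3)) ↔ ((p1 → p1) ↔ p2)) = 5 ∧ 1 = 1
¬(((p2 ↔ (p3 → p1)) ↔ ((p1 ↔ p1) → ¬(p3 → p3))) ∧ ¬((p1 ∧ p3) ↔ p1)) ∧ ((((((p1 ↔ p3) ↔ p2) ↔ ¬(p2 ↔ p2)) ↔ ¬(p3 → p1)) → ¬(¬p1 ∧ (p1 ↔ p2))) ∧ ((((p1 ∧ p1) ∧ p1) ↔ (p2 → p3)) ↔ ((p1 → p1) ↔ p2))) = 5 ∧ 1 = 1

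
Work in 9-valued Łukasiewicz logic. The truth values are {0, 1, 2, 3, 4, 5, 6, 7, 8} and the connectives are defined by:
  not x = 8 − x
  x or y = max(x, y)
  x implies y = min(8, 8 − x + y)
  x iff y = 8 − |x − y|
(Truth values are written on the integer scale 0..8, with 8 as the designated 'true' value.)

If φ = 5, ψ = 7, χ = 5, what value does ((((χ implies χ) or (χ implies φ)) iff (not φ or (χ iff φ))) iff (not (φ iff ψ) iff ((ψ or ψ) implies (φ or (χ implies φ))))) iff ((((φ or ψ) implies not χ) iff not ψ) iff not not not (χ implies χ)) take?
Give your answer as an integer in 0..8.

7

χ implies χ = 5 implies 5 = 8
χ implies φ = 5 implies 5 = 8
(χ implies χ) or (χ implies φ) = 8 or 8 = 8
not φ = not 5 = 3
χ iff φ = 5 iff 5 = 8
not φ or (χ iff φ) = 3 or 8 = 8
((χ implies χ) or (χ implies φ)) iff (not φ or (χ iff φ)) = 8 iff 8 = 8
φ iff ψ = 5 iff 7 = 6
not (φ iff ψ) = not 6 = 2
ψ or ψ = 7 or 7 = 7
χ implies φ = 5 implies 5 = 8
φ or (χ implies φ) = 5 or 8 = 8
(ψ or ψ) implies (φ or (χ implies φ)) = 7 implies 8 = 8
not (φ iff ψ) iff ((ψ or ψ) implies (φ or (χ implies φ))) = 2 iff 8 = 2
(((χ implies χ) or (χ implies φ)) iff (not φ or (χ iff φ))) iff (not (φ iff ψ) iff ((ψ or ψ) implies (φ or (χ implies φ)))) = 8 iff 2 = 2
φ or ψ = 5 or 7 = 7
not χ = not 5 = 3
(φ or ψ) implies not χ = 7 implies 3 = 4
not ψ = not 7 = 1
((φ or ψ) implies not χ) iff not ψ = 4 iff 1 = 5
χ implies χ = 5 implies 5 = 8
not (χ implies χ) = not 8 = 0
not not (χ implies χ) = not 0 = 8
not not not (χ implies χ) = not 8 = 0
(((φ or ψ) implies not χ) iff not ψ) iff not not not (χ implies χ) = 5 iff 0 = 3
((((χ implies χ) or (χ implies φ)) iff (not φ or (χ iff φ))) iff (not (φ iff ψ) iff ((ψ or ψ) implies (φ or (χ implies φ))))) iff ((((φ or ψ) implies not χ) iff not ψ) iff not not not (χ implies χ)) = 2 iff 3 = 7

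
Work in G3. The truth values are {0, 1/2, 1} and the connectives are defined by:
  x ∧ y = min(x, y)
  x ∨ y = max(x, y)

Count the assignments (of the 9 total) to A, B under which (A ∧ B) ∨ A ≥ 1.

A = 0, B = 0 ↦ 0  <
A = 0, B = 1/2 ↦ 0  <
A = 0, B = 1 ↦ 0  <
A = 1/2, B = 0 ↦ 1/2  <
A = 1/2, B = 1/2 ↦ 1/2  <
A = 1/2, B = 1 ↦ 1/2  <
A = 1, B = 0 ↦ 1  ≥
A = 1, B = 1/2 ↦ 1  ≥
A = 1, B = 1 ↦ 1  ≥
So 3 of the 9 assignments meet the threshold.

3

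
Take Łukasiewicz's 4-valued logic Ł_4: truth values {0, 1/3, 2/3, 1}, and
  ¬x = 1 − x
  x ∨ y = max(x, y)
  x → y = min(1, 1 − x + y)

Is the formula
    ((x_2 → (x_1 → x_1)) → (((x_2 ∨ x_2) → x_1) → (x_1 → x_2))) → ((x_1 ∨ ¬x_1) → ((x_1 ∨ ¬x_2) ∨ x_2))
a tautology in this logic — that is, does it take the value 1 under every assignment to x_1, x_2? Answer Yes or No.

No

Counterexample: take x_1 = 0, x_2 = 1/3.
x_1 → x_1 = 0 → 0 = 1
x_2 → (x_1 → x_1) = 1/3 → 1 = 1
x_2 ∨ x_2 = 1/3 ∨ 1/3 = 1/3
(x_2 ∨ x_2) → x_1 = 1/3 → 0 = 2/3
x_1 → x_2 = 0 → 1/3 = 1
((x_2 ∨ x_2) → x_1) → (x_1 → x_2) = 2/3 → 1 = 1
(x_2 → (x_1 → x_1)) → (((x_2 ∨ x_2) → x_1) → (x_1 → x_2)) = 1 → 1 = 1
¬x_1 = ¬0 = 1
x_1 ∨ ¬x_1 = 0 ∨ 1 = 1
¬x_2 = ¬1/3 = 2/3
x_1 ∨ ¬x_2 = 0 ∨ 2/3 = 2/3
(x_1 ∨ ¬x_2) ∨ x_2 = 2/3 ∨ 1/3 = 2/3
(x_1 ∨ ¬x_1) → ((x_1 ∨ ¬x_2) ∨ x_2) = 1 → 2/3 = 2/3
((x_2 → (x_1 → x_1)) → (((x_2 ∨ x_2) → x_1) → (x_1 → x_2))) → ((x_1 ∨ ¬x_1) → ((x_1 ∨ ¬x_2) ∨ x_2)) = 1 → 2/3 = 2/3
This gives 2/3 ≠ 1.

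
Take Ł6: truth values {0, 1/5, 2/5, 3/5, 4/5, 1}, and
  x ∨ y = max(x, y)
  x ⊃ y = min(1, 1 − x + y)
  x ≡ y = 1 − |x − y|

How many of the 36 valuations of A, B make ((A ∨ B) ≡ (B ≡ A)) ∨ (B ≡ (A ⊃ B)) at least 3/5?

31

value 1: 15 assignments (counts)
value 4/5: 13 assignments (counts)
value 3/5: 3 assignments (counts)
value 2/5: 3 assignments
value 1/5: 1 assignment
value 0: 1 assignment
So 31 of the 36 assignments meet the threshold.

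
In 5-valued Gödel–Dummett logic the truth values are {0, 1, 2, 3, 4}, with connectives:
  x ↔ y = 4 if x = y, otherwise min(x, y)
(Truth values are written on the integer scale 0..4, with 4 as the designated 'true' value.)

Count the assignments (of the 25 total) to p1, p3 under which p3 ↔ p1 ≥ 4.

value 4: 5 assignments (counts)
value 3: 2 assignments
value 2: 4 assignments
value 1: 6 assignments
value 0: 8 assignments
So 5 of the 25 assignments meet the threshold.

5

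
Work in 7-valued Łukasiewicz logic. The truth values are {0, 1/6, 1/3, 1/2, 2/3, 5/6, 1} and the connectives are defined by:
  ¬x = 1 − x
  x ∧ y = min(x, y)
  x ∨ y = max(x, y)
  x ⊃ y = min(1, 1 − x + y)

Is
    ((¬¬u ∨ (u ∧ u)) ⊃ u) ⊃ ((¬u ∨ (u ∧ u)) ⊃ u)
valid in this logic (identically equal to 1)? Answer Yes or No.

No

Counterexample: take u = 0.
¬u = ¬0 = 1
¬¬u = ¬1 = 0
u ∧ u = 0 ∧ 0 = 0
¬¬u ∨ (u ∧ u) = 0 ∨ 0 = 0
(¬¬u ∨ (u ∧ u)) ⊃ u = 0 ⊃ 0 = 1
¬u = ¬0 = 1
u ∧ u = 0 ∧ 0 = 0
¬u ∨ (u ∧ u) = 1 ∨ 0 = 1
(¬u ∨ (u ∧ u)) ⊃ u = 1 ⊃ 0 = 0
((¬¬u ∨ (u ∧ u)) ⊃ u) ⊃ ((¬u ∨ (u ∧ u)) ⊃ u) = 1 ⊃ 0 = 0
This gives 0 ≠ 1.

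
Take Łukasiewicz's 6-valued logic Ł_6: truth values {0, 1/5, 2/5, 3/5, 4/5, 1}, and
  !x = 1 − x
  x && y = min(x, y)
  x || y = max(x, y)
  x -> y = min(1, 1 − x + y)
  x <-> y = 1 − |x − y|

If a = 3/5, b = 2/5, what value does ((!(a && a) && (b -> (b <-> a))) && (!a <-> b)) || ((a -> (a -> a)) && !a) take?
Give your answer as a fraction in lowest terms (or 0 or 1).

a && a = 3/5 && 3/5 = 3/5
!(a && a) = !3/5 = 2/5
b <-> a = 2/5 <-> 3/5 = 4/5
b -> (b <-> a) = 2/5 -> 4/5 = 1
!(a && a) && (b -> (b <-> a)) = 2/5 && 1 = 2/5
!a = !3/5 = 2/5
!a <-> b = 2/5 <-> 2/5 = 1
(!(a && a) && (b -> (b <-> a))) && (!a <-> b) = 2/5 && 1 = 2/5
a -> a = 3/5 -> 3/5 = 1
a -> (a -> a) = 3/5 -> 1 = 1
!a = !3/5 = 2/5
(a -> (a -> a)) && !a = 1 && 2/5 = 2/5
((!(a && a) && (b -> (b <-> a))) && (!a <-> b)) || ((a -> (a -> a)) && !a) = 2/5 || 2/5 = 2/5

2/5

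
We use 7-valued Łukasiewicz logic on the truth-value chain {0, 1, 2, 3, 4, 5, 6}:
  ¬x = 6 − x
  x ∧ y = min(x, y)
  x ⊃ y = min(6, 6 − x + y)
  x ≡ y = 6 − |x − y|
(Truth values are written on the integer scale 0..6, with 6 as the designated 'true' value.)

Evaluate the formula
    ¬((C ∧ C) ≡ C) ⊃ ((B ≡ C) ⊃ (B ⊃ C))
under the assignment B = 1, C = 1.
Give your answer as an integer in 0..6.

6

C ∧ C = 1 ∧ 1 = 1
(C ∧ C) ≡ C = 1 ≡ 1 = 6
¬((C ∧ C) ≡ C) = ¬6 = 0
B ≡ C = 1 ≡ 1 = 6
B ⊃ C = 1 ⊃ 1 = 6
(B ≡ C) ⊃ (B ⊃ C) = 6 ⊃ 6 = 6
¬((C ∧ C) ≡ C) ⊃ ((B ≡ C) ⊃ (B ⊃ C)) = 0 ⊃ 6 = 6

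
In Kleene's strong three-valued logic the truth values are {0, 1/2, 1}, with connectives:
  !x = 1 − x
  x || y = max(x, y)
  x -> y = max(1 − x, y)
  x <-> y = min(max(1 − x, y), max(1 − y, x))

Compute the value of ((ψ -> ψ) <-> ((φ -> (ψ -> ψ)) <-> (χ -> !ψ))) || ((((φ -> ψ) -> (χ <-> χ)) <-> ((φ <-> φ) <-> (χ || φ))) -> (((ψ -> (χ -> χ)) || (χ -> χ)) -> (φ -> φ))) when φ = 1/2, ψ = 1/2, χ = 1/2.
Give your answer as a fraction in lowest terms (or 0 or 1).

1/2

ψ -> ψ = 1/2 -> 1/2 = 1/2
ψ -> ψ = 1/2 -> 1/2 = 1/2
φ -> (ψ -> ψ) = 1/2 -> 1/2 = 1/2
!ψ = !1/2 = 1/2
χ -> !ψ = 1/2 -> 1/2 = 1/2
(φ -> (ψ -> ψ)) <-> (χ -> !ψ) = 1/2 <-> 1/2 = 1/2
(ψ -> ψ) <-> ((φ -> (ψ -> ψ)) <-> (χ -> !ψ)) = 1/2 <-> 1/2 = 1/2
φ -> ψ = 1/2 -> 1/2 = 1/2
χ <-> χ = 1/2 <-> 1/2 = 1/2
(φ -> ψ) -> (χ <-> χ) = 1/2 -> 1/2 = 1/2
φ <-> φ = 1/2 <-> 1/2 = 1/2
χ || φ = 1/2 || 1/2 = 1/2
(φ <-> φ) <-> (χ || φ) = 1/2 <-> 1/2 = 1/2
((φ -> ψ) -> (χ <-> χ)) <-> ((φ <-> φ) <-> (χ || φ)) = 1/2 <-> 1/2 = 1/2
χ -> χ = 1/2 -> 1/2 = 1/2
ψ -> (χ -> χ) = 1/2 -> 1/2 = 1/2
χ -> χ = 1/2 -> 1/2 = 1/2
(ψ -> (χ -> χ)) || (χ -> χ) = 1/2 || 1/2 = 1/2
φ -> φ = 1/2 -> 1/2 = 1/2
((ψ -> (χ -> χ)) || (χ -> χ)) -> (φ -> φ) = 1/2 -> 1/2 = 1/2
(((φ -> ψ) -> (χ <-> χ)) <-> ((φ <-> φ) <-> (χ || φ))) -> (((ψ -> (χ -> χ)) || (χ -> χ)) -> (φ -> φ)) = 1/2 -> 1/2 = 1/2
((ψ -> ψ) <-> ((φ -> (ψ -> ψ)) <-> (χ -> !ψ))) || ((((φ -> ψ) -> (χ <-> χ)) <-> ((φ <-> φ) <-> (χ || φ))) -> (((ψ -> (χ -> χ)) || (χ -> χ)) -> (φ -> φ))) = 1/2 || 1/2 = 1/2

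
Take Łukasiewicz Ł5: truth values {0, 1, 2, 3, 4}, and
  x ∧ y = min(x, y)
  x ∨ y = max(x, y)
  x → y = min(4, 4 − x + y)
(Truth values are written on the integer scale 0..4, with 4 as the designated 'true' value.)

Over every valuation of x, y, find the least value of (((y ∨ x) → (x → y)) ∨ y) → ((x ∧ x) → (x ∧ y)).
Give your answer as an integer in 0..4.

Take x = 2, y = 0:
y ∨ x = 0 ∨ 2 = 2
x → y = 2 → 0 = 2
(y ∨ x) → (x → y) = 2 → 2 = 4
((y ∨ x) → (x → y)) ∨ y = 4 ∨ 0 = 4
x ∧ x = 2 ∧ 2 = 2
x ∧ y = 2 ∧ 0 = 0
(x ∧ x) → (x ∧ y) = 2 → 0 = 2
(((y ∨ x) → (x → y)) ∨ y) → ((x ∧ x) → (x ∧ y)) = 4 → 2 = 2
No assignment yields a value below 2, so this is the minimum.

2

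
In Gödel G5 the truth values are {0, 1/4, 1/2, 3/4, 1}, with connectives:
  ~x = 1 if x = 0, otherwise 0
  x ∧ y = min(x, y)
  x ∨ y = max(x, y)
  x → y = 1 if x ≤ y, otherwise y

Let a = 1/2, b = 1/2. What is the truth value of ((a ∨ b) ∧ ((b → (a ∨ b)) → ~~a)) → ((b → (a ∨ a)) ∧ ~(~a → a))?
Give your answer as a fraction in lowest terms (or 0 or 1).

0

a ∨ b = 1/2 ∨ 1/2 = 1/2
a ∨ b = 1/2 ∨ 1/2 = 1/2
b → (a ∨ b) = 1/2 → 1/2 = 1
~a = ~1/2 = 0
~~a = ~0 = 1
(b → (a ∨ b)) → ~~a = 1 → 1 = 1
(a ∨ b) ∧ ((b → (a ∨ b)) → ~~a) = 1/2 ∧ 1 = 1/2
a ∨ a = 1/2 ∨ 1/2 = 1/2
b → (a ∨ a) = 1/2 → 1/2 = 1
~a = ~1/2 = 0
~a → a = 0 → 1/2 = 1
~(~a → a) = ~1 = 0
(b → (a ∨ a)) ∧ ~(~a → a) = 1 ∧ 0 = 0
((a ∨ b) ∧ ((b → (a ∨ b)) → ~~a)) → ((b → (a ∨ a)) ∧ ~(~a → a)) = 1/2 → 0 = 0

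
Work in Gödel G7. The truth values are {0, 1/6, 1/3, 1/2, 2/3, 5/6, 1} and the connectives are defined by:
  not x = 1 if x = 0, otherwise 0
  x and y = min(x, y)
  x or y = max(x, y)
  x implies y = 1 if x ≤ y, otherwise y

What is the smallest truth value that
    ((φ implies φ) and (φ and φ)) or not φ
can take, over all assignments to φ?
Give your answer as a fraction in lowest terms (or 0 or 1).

1/6

Take φ = 1/6:
φ implies φ = 1/6 implies 1/6 = 1
φ and φ = 1/6 and 1/6 = 1/6
(φ implies φ) and (φ and φ) = 1 and 1/6 = 1/6
not φ = not 1/6 = 0
((φ implies φ) and (φ and φ)) or not φ = 1/6 or 0 = 1/6
No assignment yields a value below 1/6, so this is the minimum.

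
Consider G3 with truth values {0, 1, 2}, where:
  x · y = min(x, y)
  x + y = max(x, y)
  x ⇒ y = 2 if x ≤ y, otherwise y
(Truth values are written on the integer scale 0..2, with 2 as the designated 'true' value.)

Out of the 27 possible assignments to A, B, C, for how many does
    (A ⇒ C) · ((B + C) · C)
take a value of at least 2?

value 2: 9 assignments (counts)
value 1: 9 assignments
value 0: 9 assignments
So 9 of the 27 assignments meet the threshold.

9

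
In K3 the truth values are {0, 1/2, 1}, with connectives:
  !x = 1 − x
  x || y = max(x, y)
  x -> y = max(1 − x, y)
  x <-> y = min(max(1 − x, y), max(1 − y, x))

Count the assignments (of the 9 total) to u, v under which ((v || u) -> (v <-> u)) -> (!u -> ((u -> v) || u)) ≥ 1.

u = 0, v = 0 ↦ 1  ≥
u = 0, v = 1/2 ↦ 1  ≥
u = 0, v = 1 ↦ 1  ≥
u = 1/2, v = 0 ↦ 1/2  <
u = 1/2, v = 1/2 ↦ 1/2  <
u = 1/2, v = 1 ↦ 1  ≥
u = 1, v = 0 ↦ 1  ≥
u = 1, v = 1/2 ↦ 1  ≥
u = 1, v = 1 ↦ 1  ≥
So 7 of the 9 assignments meet the threshold.

7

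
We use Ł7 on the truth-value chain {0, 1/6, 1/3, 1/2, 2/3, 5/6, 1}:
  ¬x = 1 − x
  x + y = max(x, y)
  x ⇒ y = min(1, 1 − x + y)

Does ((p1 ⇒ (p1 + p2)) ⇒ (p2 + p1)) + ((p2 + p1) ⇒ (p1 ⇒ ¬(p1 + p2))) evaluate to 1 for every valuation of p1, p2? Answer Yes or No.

Counterexample: take p1 = 1/2, p2 = 5/6.
p1 + p2 = 1/2 + 5/6 = 5/6
p1 ⇒ (p1 + p2) = 1/2 ⇒ 5/6 = 1
p2 + p1 = 5/6 + 1/2 = 5/6
(p1 ⇒ (p1 + p2)) ⇒ (p2 + p1) = 1 ⇒ 5/6 = 5/6
p2 + p1 = 5/6 + 1/2 = 5/6
p1 + p2 = 1/2 + 5/6 = 5/6
¬(p1 + p2) = ¬5/6 = 1/6
p1 ⇒ ¬(p1 + p2) = 1/2 ⇒ 1/6 = 2/3
(p2 + p1) ⇒ (p1 ⇒ ¬(p1 + p2)) = 5/6 ⇒ 2/3 = 5/6
((p1 ⇒ (p1 + p2)) ⇒ (p2 + p1)) + ((p2 + p1) ⇒ (p1 ⇒ ¬(p1 + p2))) = 5/6 + 5/6 = 5/6
This gives 5/6 ≠ 1.

No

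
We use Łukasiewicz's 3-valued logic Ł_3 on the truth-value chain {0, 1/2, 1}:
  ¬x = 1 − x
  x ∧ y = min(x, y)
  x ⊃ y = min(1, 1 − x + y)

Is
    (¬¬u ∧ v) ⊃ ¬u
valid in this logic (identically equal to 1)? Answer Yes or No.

No

Counterexample: take u = 1, v = 1/2.
¬u = ¬1 = 0
¬¬u = ¬0 = 1
¬¬u ∧ v = 1 ∧ 1/2 = 1/2
¬u = ¬1 = 0
(¬¬u ∧ v) ⊃ ¬u = 1/2 ⊃ 0 = 1/2
This gives 1/2 ≠ 1.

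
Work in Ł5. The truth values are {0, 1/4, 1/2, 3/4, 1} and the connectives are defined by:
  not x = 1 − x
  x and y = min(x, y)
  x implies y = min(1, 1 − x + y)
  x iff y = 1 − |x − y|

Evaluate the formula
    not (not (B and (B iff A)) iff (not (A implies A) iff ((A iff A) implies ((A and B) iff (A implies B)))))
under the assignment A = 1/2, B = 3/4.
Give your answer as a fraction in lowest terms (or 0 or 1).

1/4

B iff A = 3/4 iff 1/2 = 3/4
B and (B iff A) = 3/4 and 3/4 = 3/4
not (B and (B iff A)) = not 3/4 = 1/4
A implies A = 1/2 implies 1/2 = 1
not (A implies A) = not 1 = 0
A iff A = 1/2 iff 1/2 = 1
A and B = 1/2 and 3/4 = 1/2
A implies B = 1/2 implies 3/4 = 1
(A and B) iff (A implies B) = 1/2 iff 1 = 1/2
(A iff A) implies ((A and B) iff (A implies B)) = 1 implies 1/2 = 1/2
not (A implies A) iff ((A iff A) implies ((A and B) iff (A implies B))) = 0 iff 1/2 = 1/2
not (B and (B iff A)) iff (not (A implies A) iff ((A iff A) implies ((A and B) iff (A implies B)))) = 1/4 iff 1/2 = 3/4
not (not (B and (B iff A)) iff (not (A implies A) iff ((A iff A) implies ((A and B) iff (A implies B))))) = not 3/4 = 1/4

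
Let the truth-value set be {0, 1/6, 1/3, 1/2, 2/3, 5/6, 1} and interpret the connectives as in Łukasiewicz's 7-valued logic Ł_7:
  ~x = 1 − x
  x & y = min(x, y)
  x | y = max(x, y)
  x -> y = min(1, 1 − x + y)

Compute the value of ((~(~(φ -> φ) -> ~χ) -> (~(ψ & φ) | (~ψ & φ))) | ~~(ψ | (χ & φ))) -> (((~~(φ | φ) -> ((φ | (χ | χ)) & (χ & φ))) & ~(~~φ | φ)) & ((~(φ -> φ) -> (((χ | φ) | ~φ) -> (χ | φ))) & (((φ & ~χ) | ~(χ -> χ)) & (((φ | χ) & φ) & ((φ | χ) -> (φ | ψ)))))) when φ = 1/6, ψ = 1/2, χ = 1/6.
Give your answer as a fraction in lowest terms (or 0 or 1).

φ -> φ = 1/6 -> 1/6 = 1
~(φ -> φ) = ~1 = 0
~χ = ~1/6 = 5/6
~(φ -> φ) -> ~χ = 0 -> 5/6 = 1
~(~(φ -> φ) -> ~χ) = ~1 = 0
ψ & φ = 1/2 & 1/6 = 1/6
~(ψ & φ) = ~1/6 = 5/6
~ψ = ~1/2 = 1/2
~ψ & φ = 1/2 & 1/6 = 1/6
~(ψ & φ) | (~ψ & φ) = 5/6 | 1/6 = 5/6
~(~(φ -> φ) -> ~χ) -> (~(ψ & φ) | (~ψ & φ)) = 0 -> 5/6 = 1
χ & φ = 1/6 & 1/6 = 1/6
ψ | (χ & φ) = 1/2 | 1/6 = 1/2
~(ψ | (χ & φ)) = ~1/2 = 1/2
~~(ψ | (χ & φ)) = ~1/2 = 1/2
(~(~(φ -> φ) -> ~χ) -> (~(ψ & φ) | (~ψ & φ))) | ~~(ψ | (χ & φ)) = 1 | 1/2 = 1
φ | φ = 1/6 | 1/6 = 1/6
~(φ | φ) = ~1/6 = 5/6
~~(φ | φ) = ~5/6 = 1/6
χ | χ = 1/6 | 1/6 = 1/6
φ | (χ | χ) = 1/6 | 1/6 = 1/6
χ & φ = 1/6 & 1/6 = 1/6
(φ | (χ | χ)) & (χ & φ) = 1/6 & 1/6 = 1/6
~~(φ | φ) -> ((φ | (χ | χ)) & (χ & φ)) = 1/6 -> 1/6 = 1
~φ = ~1/6 = 5/6
~~φ = ~5/6 = 1/6
~~φ | φ = 1/6 | 1/6 = 1/6
~(~~φ | φ) = ~1/6 = 5/6
(~~(φ | φ) -> ((φ | (χ | χ)) & (χ & φ))) & ~(~~φ | φ) = 1 & 5/6 = 5/6
φ -> φ = 1/6 -> 1/6 = 1
~(φ -> φ) = ~1 = 0
χ | φ = 1/6 | 1/6 = 1/6
~φ = ~1/6 = 5/6
(χ | φ) | ~φ = 1/6 | 5/6 = 5/6
χ | φ = 1/6 | 1/6 = 1/6
((χ | φ) | ~φ) -> (χ | φ) = 5/6 -> 1/6 = 1/3
~(φ -> φ) -> (((χ | φ) | ~φ) -> (χ | φ)) = 0 -> 1/3 = 1
~χ = ~1/6 = 5/6
φ & ~χ = 1/6 & 5/6 = 1/6
χ -> χ = 1/6 -> 1/6 = 1
~(χ -> χ) = ~1 = 0
(φ & ~χ) | ~(χ -> χ) = 1/6 | 0 = 1/6
φ | χ = 1/6 | 1/6 = 1/6
(φ | χ) & φ = 1/6 & 1/6 = 1/6
φ | χ = 1/6 | 1/6 = 1/6
φ | ψ = 1/6 | 1/2 = 1/2
(φ | χ) -> (φ | ψ) = 1/6 -> 1/2 = 1
((φ | χ) & φ) & ((φ | χ) -> (φ | ψ)) = 1/6 & 1 = 1/6
((φ & ~χ) | ~(χ -> χ)) & (((φ | χ) & φ) & ((φ | χ) -> (φ | ψ))) = 1/6 & 1/6 = 1/6
(~(φ -> φ) -> (((χ | φ) | ~φ) -> (χ | φ))) & (((φ & ~χ) | ~(χ -> χ)) & (((φ | χ) & φ) & ((φ | χ) -> (φ | ψ)))) = 1 & 1/6 = 1/6
((~~(φ | φ) -> ((φ | (χ | χ)) & (χ & φ))) & ~(~~φ | φ)) & ((~(φ -> φ) -> (((χ | φ) | ~φ) -> (χ | φ))) & (((φ & ~χ) | ~(χ -> χ)) & (((φ | χ) & φ) & ((φ | χ) -> (φ | ψ))))) = 5/6 & 1/6 = 1/6
((~(~(φ -> φ) -> ~χ) -> (~(ψ & φ) | (~ψ & φ))) | ~~(ψ | (χ & φ))) -> (((~~(φ | φ) -> ((φ | (χ | χ)) & (χ & φ))) & ~(~~φ | φ)) & ((~(φ -> φ) -> (((χ | φ) | ~φ) -> (χ | φ))) & (((φ & ~χ) | ~(χ -> χ)) & (((φ | χ) & φ) & ((φ | χ) -> (φ | ψ)))))) = 1 -> 1/6 = 1/6

1/6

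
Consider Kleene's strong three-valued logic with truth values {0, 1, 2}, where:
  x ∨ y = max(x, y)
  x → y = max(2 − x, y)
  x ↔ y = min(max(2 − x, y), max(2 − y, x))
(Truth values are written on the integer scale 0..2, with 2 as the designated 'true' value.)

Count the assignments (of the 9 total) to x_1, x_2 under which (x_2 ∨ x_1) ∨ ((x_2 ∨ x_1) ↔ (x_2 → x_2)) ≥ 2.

x_1 = 0, x_2 = 0 ↦ 0  <
x_1 = 0, x_2 = 1 ↦ 1  <
x_1 = 0, x_2 = 2 ↦ 2  ≥
x_1 = 1, x_2 = 0 ↦ 1  <
x_1 = 1, x_2 = 1 ↦ 1  <
x_1 = 1, x_2 = 2 ↦ 2  ≥
x_1 = 2, x_2 = 0 ↦ 2  ≥
x_1 = 2, x_2 = 1 ↦ 2  ≥
x_1 = 2, x_2 = 2 ↦ 2  ≥
So 5 of the 9 assignments meet the threshold.

5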